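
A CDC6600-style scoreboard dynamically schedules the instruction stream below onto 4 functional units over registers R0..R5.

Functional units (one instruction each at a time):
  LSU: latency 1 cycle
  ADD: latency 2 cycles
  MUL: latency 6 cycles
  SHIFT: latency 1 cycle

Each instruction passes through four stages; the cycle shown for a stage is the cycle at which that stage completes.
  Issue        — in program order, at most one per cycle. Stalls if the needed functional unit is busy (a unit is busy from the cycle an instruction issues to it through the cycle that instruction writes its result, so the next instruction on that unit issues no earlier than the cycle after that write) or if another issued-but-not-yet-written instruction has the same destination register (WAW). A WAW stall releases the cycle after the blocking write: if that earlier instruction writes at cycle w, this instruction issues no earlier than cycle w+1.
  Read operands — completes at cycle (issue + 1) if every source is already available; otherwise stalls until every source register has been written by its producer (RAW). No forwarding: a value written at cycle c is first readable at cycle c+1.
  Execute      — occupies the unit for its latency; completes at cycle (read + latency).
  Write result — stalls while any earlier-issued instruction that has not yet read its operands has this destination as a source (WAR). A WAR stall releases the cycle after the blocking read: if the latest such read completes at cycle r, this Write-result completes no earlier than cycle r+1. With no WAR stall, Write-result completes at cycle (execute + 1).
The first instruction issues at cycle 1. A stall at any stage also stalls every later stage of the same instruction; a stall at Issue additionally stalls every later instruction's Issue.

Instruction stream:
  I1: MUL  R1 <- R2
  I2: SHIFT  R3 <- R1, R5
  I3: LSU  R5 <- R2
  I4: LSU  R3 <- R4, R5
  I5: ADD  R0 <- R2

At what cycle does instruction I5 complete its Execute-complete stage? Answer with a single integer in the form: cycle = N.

cycle = 17

[1] I1 issues→MUL
[2] I1 reads, I2 issues→SHIFT
[3] I3 issues→LSU
[4] I3 reads
[5] I3 exec-done
[8] I1 exec-done
[9] I1 writes R1
[10] I2 reads
[11] I2 exec-done, I3 writes R5
[12] I2 writes R3
[13] I4 issues→LSU
[14] I4 reads, I5 issues→ADD
[15] I4 exec-done, I5 reads
[16] I4 writes R3
[17] I5 exec-done
[18] I5 writes R0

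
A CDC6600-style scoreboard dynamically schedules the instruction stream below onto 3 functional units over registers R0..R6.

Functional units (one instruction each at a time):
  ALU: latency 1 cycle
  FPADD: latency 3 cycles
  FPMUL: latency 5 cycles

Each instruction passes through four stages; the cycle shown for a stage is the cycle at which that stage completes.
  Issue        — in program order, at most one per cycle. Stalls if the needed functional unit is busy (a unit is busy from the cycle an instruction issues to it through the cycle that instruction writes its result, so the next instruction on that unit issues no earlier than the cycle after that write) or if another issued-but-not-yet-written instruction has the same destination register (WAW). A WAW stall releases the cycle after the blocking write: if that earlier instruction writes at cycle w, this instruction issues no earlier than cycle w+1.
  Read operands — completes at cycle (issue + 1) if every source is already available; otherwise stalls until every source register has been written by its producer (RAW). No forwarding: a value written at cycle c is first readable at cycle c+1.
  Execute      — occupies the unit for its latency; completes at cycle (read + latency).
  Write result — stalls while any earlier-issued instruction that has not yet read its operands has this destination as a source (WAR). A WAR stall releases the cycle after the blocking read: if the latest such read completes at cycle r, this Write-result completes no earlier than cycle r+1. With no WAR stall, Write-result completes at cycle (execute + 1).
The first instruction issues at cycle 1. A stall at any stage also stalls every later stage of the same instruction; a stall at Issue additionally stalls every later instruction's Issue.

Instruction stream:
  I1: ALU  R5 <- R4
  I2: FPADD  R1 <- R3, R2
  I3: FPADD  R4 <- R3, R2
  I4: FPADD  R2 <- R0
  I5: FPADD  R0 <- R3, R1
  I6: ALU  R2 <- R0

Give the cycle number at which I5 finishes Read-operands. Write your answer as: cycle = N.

1) issue 1, read 2, done 3, write 4
2) issue 2, read 3, done 6, write 7
3) issue 8, read 9, done 12, write 13  <struct: FPADD busy until I2 writes@7>
4) issue 14, read 15, done 18, write 19  <struct: FPADD busy until I3 writes@13>
5) issue 20, read 21, done 24, write 25  <struct: FPADD busy until I4 writes@19>
6) issue 21, read 26, done 27, write 28  <RAW R0: wait I5 write@25>

cycle = 21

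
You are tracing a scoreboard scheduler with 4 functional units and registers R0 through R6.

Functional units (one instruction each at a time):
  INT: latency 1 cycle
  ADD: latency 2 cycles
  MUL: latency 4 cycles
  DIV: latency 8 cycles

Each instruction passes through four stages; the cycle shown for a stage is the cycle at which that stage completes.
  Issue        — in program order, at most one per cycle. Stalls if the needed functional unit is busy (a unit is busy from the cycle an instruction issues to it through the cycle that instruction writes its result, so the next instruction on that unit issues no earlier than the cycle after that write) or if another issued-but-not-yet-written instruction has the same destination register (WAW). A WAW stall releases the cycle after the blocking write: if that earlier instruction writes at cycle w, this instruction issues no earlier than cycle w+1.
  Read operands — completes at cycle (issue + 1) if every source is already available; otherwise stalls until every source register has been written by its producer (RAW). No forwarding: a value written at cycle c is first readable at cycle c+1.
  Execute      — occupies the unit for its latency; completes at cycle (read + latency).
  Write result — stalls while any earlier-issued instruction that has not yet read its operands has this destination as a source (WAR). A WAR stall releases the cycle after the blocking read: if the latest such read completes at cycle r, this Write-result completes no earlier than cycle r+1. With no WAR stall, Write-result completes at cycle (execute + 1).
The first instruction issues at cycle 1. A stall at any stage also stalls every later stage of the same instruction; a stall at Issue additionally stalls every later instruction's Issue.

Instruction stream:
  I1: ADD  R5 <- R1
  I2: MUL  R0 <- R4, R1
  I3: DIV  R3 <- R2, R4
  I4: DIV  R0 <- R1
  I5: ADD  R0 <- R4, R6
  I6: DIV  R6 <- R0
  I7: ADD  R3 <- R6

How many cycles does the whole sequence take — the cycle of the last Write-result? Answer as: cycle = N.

  I1 | 1 | 2 | 4 | 5
  I2 | 2 | 3 | 7 | 8
  I3 | 3 | 4 | 12 | 13
  I4 | 14 | 15 | 23 | 24   struct: DIV busy until I3 writes@13
  I5 | 25 | 26 | 28 | 29   WAW R0: wait I4 write@24
  I6 | 26 | 30 | 38 | 39   RAW R0: wait I5 write@29
  I7 | 30 | 40 | 42 | 43   struct: ADD busy until I5 writes@29 · RAW R6: wait I6 write@39

cycle = 43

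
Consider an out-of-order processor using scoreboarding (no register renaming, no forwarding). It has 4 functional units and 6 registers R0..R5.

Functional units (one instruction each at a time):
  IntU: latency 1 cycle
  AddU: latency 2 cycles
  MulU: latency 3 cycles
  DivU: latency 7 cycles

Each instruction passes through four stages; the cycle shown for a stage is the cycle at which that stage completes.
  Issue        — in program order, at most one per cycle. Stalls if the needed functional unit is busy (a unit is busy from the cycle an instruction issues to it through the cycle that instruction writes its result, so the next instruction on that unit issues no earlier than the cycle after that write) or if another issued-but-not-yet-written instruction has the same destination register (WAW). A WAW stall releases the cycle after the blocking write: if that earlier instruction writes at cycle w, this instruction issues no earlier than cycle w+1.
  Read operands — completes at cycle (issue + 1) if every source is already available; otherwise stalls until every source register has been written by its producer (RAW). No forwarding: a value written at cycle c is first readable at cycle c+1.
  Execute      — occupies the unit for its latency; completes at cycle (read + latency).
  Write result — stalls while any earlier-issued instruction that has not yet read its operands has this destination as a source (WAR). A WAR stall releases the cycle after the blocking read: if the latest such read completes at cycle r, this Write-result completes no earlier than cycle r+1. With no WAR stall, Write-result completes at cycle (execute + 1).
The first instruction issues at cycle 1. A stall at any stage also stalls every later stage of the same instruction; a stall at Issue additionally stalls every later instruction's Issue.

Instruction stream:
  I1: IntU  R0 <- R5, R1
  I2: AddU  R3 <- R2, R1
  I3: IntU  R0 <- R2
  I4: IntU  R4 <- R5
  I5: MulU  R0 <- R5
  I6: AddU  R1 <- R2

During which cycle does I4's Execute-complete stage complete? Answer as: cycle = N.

[I1] 1/2/3/4
[I2] 2/3/5/6
[I3] 5/6/7/8  (struct: IntU busy until I1 writes@4)
[I4] 9/10/11/12  (struct: IntU busy until I3 writes@8)
[I5] 10/11/14/15
[I6] 11/12/14/15

cycle = 11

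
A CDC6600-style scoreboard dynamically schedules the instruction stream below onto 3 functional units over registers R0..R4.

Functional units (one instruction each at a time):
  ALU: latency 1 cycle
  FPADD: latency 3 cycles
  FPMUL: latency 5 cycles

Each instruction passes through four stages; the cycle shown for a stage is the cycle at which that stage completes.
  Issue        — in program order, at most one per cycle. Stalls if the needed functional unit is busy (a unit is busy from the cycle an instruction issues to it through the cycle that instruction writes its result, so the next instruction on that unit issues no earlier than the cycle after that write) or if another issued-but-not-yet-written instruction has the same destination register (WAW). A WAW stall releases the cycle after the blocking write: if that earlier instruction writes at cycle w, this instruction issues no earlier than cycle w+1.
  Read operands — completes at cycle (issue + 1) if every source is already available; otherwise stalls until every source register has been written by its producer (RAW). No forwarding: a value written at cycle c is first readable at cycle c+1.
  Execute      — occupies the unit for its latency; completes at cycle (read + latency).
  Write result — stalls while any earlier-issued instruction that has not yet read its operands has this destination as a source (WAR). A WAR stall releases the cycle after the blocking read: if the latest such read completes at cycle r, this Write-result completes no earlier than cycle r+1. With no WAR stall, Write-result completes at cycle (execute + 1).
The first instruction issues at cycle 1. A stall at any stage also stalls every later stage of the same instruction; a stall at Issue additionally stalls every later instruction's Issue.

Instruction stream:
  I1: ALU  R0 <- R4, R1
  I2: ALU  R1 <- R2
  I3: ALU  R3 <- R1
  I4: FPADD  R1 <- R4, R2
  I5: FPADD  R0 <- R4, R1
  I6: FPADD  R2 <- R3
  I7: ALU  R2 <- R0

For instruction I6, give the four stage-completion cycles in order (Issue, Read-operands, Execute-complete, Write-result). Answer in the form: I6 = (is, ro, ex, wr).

[1] I1 issues→ALU
[2] I1 reads
[3] I1 exec-done
[4] I1 writes R0
[5] I2 issues→ALU
[6] I2 reads
[7] I2 exec-done
[8] I2 writes R1
[9] I3 issues→ALU
[10] I3 reads · I4 issues→FPADD
[11] I3 exec-done · I4 reads
[12] I3 writes R3
[14] I4 exec-done
[15] I4 writes R1
[16] I5 issues→FPADD
[17] I5 reads
[20] I5 exec-done
[21] I5 writes R0
[22] I6 issues→FPADD
[23] I6 reads
[26] I6 exec-done
[27] I6 writes R2
[28] I7 issues→ALU
[29] I7 reads
[30] I7 exec-done
[31] I7 writes R2

I6 = (22, 23, 26, 27)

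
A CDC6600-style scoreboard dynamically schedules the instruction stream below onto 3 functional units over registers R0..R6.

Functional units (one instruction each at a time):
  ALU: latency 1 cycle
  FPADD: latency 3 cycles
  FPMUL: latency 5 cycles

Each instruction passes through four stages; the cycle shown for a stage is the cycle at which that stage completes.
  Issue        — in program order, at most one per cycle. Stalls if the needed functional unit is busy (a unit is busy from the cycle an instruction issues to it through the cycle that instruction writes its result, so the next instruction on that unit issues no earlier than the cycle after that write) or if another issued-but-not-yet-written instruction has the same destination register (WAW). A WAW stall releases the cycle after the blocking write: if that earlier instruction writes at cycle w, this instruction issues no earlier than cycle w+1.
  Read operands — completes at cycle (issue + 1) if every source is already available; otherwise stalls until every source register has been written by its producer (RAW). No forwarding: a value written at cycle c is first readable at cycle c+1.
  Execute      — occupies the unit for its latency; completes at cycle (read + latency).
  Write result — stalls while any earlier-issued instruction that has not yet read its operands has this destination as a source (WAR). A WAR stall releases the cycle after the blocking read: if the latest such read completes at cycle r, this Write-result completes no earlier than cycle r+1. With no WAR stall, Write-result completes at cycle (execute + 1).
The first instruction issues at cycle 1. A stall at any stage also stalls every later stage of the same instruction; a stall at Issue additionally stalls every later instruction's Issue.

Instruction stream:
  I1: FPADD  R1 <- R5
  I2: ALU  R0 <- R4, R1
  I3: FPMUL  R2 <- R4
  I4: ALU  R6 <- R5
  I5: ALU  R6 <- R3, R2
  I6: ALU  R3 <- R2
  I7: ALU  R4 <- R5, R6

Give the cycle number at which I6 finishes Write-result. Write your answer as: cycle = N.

cycle = 21

I1: IS=1 RO=2 EX=5 WR=6
I2: IS=2 RO=7 EX=8 WR=9  [RAW R1: wait I1 write@6]
I3: IS=3 RO=4 EX=9 WR=10
I4: IS=10 RO=11 EX=12 WR=13  [struct: ALU busy until I2 writes@9]
I5: IS=14 RO=15 EX=16 WR=17  [struct: ALU busy until I4 writes@13]
I6: IS=18 RO=19 EX=20 WR=21  [struct: ALU busy until I5 writes@17]
I7: IS=22 RO=23 EX=24 WR=25  [struct: ALU busy until I6 writes@21]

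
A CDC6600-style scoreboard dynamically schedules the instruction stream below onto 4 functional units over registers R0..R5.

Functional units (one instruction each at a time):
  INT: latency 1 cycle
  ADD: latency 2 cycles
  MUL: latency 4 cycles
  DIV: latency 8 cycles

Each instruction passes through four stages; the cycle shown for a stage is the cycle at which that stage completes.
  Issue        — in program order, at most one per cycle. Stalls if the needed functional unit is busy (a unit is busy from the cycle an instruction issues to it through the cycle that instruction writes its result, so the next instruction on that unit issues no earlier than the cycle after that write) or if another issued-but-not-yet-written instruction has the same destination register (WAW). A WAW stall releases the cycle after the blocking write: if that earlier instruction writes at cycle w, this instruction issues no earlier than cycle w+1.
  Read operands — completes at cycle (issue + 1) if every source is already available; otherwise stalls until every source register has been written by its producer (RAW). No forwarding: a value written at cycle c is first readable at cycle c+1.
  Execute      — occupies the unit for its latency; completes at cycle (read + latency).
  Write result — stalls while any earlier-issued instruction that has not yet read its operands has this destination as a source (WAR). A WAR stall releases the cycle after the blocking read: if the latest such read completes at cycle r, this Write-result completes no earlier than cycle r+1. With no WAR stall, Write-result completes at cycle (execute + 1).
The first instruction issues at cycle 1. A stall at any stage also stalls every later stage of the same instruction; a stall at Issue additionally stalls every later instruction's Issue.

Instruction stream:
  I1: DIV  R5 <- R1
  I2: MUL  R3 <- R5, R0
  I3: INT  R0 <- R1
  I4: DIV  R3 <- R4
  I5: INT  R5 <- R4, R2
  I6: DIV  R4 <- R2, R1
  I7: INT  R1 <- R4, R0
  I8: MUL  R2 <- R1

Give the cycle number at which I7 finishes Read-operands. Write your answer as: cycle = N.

cycle = 40

  I1 | 1 | 2 | 10 | 11
  I2 | 2 | 12 | 16 | 17   RAW R5: wait I1 write@11
  I3 | 3 | 4 | 5 | 13   WAR R0: wait I2 read@12
  I4 | 18 | 19 | 27 | 28   WAW R3: wait I2 write@17
  I5 | 19 | 20 | 21 | 22
  I6 | 29 | 30 | 38 | 39   struct: DIV busy until I4 writes@28
  I7 | 30 | 40 | 41 | 42   RAW R4: wait I6 write@39
  I8 | 31 | 43 | 47 | 48   RAW R1: wait I7 write@42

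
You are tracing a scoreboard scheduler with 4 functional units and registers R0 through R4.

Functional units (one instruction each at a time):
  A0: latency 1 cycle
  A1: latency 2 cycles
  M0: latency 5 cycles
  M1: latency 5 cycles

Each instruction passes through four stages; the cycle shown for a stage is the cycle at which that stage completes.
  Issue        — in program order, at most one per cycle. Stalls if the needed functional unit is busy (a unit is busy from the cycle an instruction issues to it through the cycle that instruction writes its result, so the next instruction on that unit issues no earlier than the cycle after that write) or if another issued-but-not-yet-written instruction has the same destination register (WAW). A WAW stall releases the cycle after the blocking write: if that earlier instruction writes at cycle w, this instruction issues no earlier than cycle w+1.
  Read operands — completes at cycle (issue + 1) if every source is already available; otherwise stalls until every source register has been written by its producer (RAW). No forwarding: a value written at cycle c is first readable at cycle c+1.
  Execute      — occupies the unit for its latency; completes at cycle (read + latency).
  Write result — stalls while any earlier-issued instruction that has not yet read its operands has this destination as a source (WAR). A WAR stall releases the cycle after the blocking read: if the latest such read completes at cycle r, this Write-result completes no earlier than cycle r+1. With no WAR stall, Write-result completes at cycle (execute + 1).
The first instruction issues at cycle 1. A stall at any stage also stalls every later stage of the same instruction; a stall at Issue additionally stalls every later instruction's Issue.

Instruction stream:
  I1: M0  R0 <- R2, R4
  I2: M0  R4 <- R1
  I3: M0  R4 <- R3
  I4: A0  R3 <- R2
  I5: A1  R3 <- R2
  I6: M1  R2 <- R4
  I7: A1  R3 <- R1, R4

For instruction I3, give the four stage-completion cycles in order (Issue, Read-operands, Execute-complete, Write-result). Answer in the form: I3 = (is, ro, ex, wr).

I3 = (17, 18, 23, 24)

[1] I1 issues→M0
[2] I1 reads
[7] I1 exec-done
[8] I1 writes R0
[9] I2 issues→M0
[10] I2 reads
[15] I2 exec-done
[16] I2 writes R4
[17] I3 issues→M0
[18] I3 reads · I4 issues→A0
[19] I4 reads
[20] I4 exec-done
[21] I4 writes R3
[22] I5 issues→A1
[23] I3 exec-done · I5 reads · I6 issues→M1
[24] I3 writes R4
[25] I5 exec-done · I6 reads
[26] I5 writes R3
[27] I7 issues→A1
[28] I7 reads
[30] I6 exec-done · I7 exec-done
[31] I6 writes R2 · I7 writes R3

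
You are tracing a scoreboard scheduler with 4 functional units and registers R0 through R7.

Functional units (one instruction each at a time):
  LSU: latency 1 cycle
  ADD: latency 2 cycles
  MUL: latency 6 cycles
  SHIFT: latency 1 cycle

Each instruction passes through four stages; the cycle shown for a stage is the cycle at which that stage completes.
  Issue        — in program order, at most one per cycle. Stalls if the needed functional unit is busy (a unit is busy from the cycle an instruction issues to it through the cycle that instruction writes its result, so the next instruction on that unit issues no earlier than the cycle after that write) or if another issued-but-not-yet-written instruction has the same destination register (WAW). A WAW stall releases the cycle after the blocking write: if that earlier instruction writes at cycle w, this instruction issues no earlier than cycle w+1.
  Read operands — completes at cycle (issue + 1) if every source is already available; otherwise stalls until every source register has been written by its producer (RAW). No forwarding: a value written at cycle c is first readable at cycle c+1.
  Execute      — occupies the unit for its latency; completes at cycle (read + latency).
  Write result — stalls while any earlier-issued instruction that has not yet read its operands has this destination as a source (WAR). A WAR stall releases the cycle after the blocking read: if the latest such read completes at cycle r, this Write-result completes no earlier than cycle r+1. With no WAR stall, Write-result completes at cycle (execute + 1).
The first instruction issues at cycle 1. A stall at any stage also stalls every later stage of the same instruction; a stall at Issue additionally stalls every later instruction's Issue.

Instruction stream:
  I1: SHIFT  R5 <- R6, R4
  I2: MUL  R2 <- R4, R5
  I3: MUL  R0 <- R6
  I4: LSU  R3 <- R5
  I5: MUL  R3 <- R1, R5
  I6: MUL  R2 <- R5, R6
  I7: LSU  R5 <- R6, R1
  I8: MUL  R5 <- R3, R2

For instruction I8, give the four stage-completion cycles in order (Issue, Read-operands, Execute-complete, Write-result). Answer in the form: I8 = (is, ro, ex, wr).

I8 = (40, 41, 47, 48)

[1] issue I1 (SHIFT)
[2] I1 read-ops, issue I2 (MUL)
[3] I1 finished on SHIFT
[4] I1→R5
[5] I2 read-ops
[11] I2 finished on MUL
[12] I2→R2
[13] issue I3 (MUL)
[14] I3 read-ops, issue I4 (LSU)
[15] I4 read-ops
[16] I4 finished on LSU
[17] I4→R3
[20] I3 finished on MUL
[21] I3→R0
[22] issue I5 (MUL)
[23] I5 read-ops
[29] I5 finished on MUL
[30] I5→R3
[31] issue I6 (MUL)
[32] I6 read-ops, issue I7 (LSU)
[33] I7 read-ops
[34] I7 finished on LSU
[35] I7→R5
[38] I6 finished on MUL
[39] I6→R2
[40] issue I8 (MUL)
[41] I8 read-ops
[47] I8 finished on MUL
[48] I8→R5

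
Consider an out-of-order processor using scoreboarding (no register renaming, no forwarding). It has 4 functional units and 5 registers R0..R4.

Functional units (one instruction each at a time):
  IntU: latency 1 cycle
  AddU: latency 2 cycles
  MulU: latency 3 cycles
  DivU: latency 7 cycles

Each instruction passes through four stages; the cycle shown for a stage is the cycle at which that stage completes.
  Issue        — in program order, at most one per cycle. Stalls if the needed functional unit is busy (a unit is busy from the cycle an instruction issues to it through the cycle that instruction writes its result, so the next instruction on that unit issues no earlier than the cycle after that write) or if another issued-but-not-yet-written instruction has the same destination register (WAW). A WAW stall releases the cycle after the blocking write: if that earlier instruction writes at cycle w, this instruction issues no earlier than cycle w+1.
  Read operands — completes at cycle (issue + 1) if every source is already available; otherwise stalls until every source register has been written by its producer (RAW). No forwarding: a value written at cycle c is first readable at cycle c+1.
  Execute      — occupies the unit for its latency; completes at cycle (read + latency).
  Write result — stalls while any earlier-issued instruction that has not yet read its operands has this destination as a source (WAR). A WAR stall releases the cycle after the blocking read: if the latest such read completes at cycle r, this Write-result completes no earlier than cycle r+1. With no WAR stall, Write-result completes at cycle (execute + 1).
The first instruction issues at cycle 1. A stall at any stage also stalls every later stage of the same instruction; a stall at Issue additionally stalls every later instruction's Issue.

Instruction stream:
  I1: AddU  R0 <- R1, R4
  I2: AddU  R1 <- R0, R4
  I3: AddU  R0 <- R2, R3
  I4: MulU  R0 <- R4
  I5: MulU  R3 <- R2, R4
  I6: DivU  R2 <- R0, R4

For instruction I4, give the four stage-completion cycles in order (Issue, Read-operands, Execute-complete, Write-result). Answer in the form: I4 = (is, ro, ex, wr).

I4 = (16, 17, 20, 21)

[I1] 1/2/4/5
[I2] 6/7/9/10  (struct: AddU busy until I1 writes@5)
[I3] 11/12/14/15  (struct: AddU busy until I2 writes@10)
[I4] 16/17/20/21  (WAW R0: wait I3 write@15)
[I5] 22/23/26/27  (struct: MulU busy until I4 writes@21)
[I6] 23/24/31/32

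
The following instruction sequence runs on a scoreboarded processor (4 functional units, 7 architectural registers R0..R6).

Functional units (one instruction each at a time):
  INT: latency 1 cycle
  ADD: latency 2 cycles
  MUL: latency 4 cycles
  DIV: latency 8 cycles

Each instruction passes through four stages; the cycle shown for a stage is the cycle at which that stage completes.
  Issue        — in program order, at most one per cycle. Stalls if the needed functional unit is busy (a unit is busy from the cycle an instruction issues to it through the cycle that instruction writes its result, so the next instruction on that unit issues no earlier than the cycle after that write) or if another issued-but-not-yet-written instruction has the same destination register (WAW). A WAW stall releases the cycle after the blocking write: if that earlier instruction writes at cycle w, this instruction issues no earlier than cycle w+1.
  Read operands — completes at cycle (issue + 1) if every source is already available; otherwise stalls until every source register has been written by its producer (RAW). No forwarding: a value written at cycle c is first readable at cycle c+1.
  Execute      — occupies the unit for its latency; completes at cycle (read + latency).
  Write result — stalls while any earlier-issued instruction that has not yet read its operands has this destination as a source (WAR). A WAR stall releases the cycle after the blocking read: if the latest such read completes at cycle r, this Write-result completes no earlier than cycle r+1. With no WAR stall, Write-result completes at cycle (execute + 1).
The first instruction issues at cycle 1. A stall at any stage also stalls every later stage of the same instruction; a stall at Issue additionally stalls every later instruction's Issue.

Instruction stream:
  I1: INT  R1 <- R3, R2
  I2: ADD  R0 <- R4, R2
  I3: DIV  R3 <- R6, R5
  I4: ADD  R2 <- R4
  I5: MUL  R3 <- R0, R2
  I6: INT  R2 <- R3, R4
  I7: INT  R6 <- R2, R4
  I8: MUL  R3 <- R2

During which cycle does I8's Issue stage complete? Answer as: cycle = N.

cycle = 25

[1] I1 dispatched to INT
[2] I1 operands ready · I2 dispatched to ADD
[3] I1 complete · I2 operands ready · I3 dispatched to DIV
[4] R1←I1 · I3 operands ready
[5] I2 complete
[6] R0←I2
[7] I4 dispatched to ADD
[8] I4 operands ready
[10] I4 complete
[11] R2←I4
[12] I3 complete
[13] R3←I3
[14] I5 dispatched to MUL
[15] I5 operands ready · I6 dispatched to INT
[19] I5 complete
[20] R3←I5
[21] I6 operands ready
[22] I6 complete
[23] R2←I6
[24] I7 dispatched to INT
[25] I7 operands ready · I8 dispatched to MUL
[26] I7 complete · I8 operands ready
[27] R6←I7
[30] I8 complete
[31] R3←I8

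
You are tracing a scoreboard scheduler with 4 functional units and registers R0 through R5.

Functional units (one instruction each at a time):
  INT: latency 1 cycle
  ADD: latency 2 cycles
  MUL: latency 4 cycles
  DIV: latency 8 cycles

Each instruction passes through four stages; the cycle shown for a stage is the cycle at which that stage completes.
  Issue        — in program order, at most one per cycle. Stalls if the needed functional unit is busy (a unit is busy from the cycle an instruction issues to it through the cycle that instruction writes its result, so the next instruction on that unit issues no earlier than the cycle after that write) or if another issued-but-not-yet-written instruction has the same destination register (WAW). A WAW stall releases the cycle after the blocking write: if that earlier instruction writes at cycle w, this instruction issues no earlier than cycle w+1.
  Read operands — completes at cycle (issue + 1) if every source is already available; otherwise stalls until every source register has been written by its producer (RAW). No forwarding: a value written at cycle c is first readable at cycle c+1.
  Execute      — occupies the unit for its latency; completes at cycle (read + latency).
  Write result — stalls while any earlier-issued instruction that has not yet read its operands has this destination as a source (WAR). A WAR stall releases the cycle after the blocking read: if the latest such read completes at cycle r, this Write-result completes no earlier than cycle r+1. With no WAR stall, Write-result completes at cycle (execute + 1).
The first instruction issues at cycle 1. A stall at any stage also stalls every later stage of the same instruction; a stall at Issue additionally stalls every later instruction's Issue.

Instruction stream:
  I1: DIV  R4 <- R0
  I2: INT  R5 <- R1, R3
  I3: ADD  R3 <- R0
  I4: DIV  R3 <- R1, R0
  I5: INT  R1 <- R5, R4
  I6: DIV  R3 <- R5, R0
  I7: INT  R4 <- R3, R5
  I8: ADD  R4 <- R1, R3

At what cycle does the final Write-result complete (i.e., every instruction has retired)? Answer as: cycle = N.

c1: issue I1 (DIV)
c2: I1 read-ops, issue I2 (INT)
c3: I2 read-ops, issue I3 (ADD)
c4: I2 finished on INT, I3 read-ops
c5: I2→R5
c6: I3 finished on ADD
c7: I3→R3
c10: I1 finished on DIV
c11: I1→R4
c12: issue I4 (DIV)
c13: I4 read-ops, issue I5 (INT)
c14: I5 read-ops
c15: I5 finished on INT
c16: I5→R1
c21: I4 finished on DIV
c22: I4→R3
c23: issue I6 (DIV)
c24: I6 read-ops, issue I7 (INT)
c32: I6 finished on DIV
c33: I6→R3
c34: I7 read-ops
c35: I7 finished on INT
c36: I7→R4
c37: issue I8 (ADD)
c38: I8 read-ops
c40: I8 finished on ADD
c41: I8→R4

cycle = 41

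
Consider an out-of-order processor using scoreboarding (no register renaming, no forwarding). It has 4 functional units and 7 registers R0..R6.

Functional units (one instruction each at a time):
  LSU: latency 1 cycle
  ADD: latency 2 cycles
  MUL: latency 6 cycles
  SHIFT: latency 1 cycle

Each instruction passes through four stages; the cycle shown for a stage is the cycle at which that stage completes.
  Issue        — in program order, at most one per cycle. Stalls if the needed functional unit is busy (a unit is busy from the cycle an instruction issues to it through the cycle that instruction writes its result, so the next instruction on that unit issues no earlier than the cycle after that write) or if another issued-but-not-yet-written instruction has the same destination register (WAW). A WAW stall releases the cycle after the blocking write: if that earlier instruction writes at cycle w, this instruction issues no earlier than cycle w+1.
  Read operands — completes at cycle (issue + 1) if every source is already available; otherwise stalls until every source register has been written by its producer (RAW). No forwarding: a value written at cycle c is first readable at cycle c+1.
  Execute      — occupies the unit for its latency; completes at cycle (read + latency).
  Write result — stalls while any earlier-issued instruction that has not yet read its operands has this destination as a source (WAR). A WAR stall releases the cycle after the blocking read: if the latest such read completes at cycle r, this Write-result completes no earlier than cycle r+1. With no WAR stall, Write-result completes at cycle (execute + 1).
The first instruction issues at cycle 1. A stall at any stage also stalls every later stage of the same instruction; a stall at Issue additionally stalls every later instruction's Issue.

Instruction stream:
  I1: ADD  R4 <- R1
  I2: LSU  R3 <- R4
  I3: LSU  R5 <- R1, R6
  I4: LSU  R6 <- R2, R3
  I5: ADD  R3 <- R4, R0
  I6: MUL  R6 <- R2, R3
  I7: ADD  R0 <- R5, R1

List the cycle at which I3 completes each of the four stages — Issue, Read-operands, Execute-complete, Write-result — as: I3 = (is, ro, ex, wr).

I3 = (9, 10, 11, 12)

I1 -> (1, 2, 4, 5)
I2 -> (2, 6, 7, 8)  // RAW R4: wait I1 write@5
I3 -> (9, 10, 11, 12)  // struct: LSU busy until I2 writes@8
I4 -> (13, 14, 15, 16)  // struct: LSU busy until I3 writes@12
I5 -> (14, 15, 17, 18)
I6 -> (17, 19, 25, 26)  // WAW R6: wait I4 write@16, RAW R3: wait I5 write@18
I7 -> (19, 20, 22, 23)  // struct: ADD busy until I5 writes@18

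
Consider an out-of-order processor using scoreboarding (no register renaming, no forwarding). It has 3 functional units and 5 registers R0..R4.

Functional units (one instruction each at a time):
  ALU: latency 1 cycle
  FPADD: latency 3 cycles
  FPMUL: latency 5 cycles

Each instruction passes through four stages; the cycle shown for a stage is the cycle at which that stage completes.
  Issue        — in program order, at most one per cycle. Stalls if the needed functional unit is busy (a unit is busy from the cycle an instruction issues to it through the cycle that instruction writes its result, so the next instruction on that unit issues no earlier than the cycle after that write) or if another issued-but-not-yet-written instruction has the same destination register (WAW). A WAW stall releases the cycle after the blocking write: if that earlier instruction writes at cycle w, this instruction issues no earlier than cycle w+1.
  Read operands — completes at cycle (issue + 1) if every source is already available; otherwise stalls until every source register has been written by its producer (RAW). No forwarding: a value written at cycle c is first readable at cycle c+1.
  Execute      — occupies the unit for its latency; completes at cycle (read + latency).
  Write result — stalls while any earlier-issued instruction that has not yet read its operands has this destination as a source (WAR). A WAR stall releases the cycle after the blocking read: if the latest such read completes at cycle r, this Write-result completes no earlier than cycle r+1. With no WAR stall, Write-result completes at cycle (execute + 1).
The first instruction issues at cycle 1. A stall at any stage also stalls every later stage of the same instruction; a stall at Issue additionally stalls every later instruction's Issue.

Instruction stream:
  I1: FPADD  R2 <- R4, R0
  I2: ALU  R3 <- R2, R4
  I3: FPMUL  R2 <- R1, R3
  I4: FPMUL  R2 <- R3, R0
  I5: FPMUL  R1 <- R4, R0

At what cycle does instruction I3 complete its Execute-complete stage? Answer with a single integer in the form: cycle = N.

[1] issue I1 (FPADD)
[2] I1 read-ops; issue I2 (ALU)
[5] I1 finished on FPADD
[6] I1→R2
[7] I2 read-ops; issue I3 (FPMUL)
[8] I2 finished on ALU
[9] I2→R3
[10] I3 read-ops
[15] I3 finished on FPMUL
[16] I3→R2
[17] issue I4 (FPMUL)
[18] I4 read-ops
[23] I4 finished on FPMUL
[24] I4→R2
[25] issue I5 (FPMUL)
[26] I5 read-ops
[31] I5 finished on FPMUL
[32] I5→R1

cycle = 15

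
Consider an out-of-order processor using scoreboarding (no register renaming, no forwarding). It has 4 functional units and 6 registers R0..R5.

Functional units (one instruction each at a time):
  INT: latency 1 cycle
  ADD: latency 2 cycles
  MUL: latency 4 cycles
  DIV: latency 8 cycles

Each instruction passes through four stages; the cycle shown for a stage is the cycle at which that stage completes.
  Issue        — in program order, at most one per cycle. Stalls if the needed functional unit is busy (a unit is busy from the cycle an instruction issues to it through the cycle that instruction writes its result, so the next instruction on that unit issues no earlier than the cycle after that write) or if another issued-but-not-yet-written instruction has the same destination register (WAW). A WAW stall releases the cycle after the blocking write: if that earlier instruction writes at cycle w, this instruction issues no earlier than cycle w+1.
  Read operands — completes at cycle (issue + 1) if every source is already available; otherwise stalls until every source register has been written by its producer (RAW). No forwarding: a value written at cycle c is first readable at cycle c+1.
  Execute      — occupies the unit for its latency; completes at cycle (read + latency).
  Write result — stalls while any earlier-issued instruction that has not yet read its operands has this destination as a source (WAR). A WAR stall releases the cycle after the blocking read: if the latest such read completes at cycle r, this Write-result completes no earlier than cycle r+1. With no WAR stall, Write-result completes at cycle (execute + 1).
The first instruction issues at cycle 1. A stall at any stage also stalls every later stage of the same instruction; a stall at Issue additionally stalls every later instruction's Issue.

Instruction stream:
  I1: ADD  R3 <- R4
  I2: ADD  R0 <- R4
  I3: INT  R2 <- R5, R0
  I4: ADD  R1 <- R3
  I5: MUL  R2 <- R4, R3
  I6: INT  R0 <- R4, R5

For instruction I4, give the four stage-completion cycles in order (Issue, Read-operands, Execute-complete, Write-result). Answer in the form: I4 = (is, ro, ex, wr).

  I1 | 1 | 2 | 4 | 5
  I2 | 6 | 7 | 9 | 10   struct: ADD busy until I1 writes@5
  I3 | 7 | 11 | 12 | 13   RAW R0: wait I2 write@10
  I4 | 11 | 12 | 14 | 15   struct: ADD busy until I2 writes@10
  I5 | 14 | 15 | 19 | 20   WAW R2: wait I3 write@13
  I6 | 15 | 16 | 17 | 18

I4 = (11, 12, 14, 15)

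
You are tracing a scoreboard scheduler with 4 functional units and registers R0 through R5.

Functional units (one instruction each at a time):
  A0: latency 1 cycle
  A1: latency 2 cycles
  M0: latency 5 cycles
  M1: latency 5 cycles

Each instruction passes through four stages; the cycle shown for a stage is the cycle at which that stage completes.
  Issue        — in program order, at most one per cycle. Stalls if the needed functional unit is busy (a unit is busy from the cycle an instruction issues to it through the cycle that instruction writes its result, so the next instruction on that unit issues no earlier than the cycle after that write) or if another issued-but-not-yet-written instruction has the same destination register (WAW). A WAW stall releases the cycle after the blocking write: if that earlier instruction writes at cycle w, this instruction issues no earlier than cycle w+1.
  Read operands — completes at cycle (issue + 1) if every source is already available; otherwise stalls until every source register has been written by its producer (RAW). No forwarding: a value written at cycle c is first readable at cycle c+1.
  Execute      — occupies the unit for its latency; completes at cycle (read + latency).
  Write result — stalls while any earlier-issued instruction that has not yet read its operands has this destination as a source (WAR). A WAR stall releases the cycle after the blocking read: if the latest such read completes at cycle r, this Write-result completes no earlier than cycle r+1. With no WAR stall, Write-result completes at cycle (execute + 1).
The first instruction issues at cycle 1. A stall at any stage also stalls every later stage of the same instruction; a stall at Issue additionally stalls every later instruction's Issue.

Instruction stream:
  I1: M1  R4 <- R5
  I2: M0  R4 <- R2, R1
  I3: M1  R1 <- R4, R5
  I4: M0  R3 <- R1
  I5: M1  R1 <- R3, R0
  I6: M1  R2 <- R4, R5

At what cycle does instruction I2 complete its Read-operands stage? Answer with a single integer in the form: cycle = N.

cycle = 10

c1: issue I1 (M1)
c2: I1 read-ops
c7: I1 finished on M1
c8: I1→R4
c9: issue I2 (M0)
c10: I2 read-ops; issue I3 (M1)
c15: I2 finished on M0
c16: I2→R4
c17: I3 read-ops; issue I4 (M0)
c22: I3 finished on M1
c23: I3→R1
c24: I4 read-ops; issue I5 (M1)
c29: I4 finished on M0
c30: I4→R3
c31: I5 read-ops
c36: I5 finished on M1
c37: I5→R1
c38: issue I6 (M1)
c39: I6 read-ops
c44: I6 finished on M1
c45: I6→R2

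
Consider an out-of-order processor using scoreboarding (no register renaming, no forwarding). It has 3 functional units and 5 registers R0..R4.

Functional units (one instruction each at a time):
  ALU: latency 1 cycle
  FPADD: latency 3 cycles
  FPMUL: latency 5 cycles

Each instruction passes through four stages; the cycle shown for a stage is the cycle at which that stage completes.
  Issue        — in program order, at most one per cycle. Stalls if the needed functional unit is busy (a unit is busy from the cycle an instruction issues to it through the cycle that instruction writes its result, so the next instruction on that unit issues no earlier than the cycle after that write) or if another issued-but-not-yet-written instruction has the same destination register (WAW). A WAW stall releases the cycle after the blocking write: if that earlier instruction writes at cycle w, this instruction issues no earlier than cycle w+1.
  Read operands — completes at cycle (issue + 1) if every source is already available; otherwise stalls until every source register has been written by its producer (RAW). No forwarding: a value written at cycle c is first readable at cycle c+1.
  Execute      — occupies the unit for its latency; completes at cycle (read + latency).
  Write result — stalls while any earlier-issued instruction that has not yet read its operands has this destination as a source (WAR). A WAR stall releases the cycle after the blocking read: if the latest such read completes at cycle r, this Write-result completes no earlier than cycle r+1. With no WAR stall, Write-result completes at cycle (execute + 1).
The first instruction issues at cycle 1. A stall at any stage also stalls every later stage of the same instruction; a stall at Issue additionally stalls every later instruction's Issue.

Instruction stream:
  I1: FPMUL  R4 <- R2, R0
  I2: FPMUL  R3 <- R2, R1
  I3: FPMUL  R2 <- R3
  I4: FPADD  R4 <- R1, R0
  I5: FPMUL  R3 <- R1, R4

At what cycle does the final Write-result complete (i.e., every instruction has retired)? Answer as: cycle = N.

cycle 1: I1 issues→FPMUL
cycle 2: I1 reads
cycle 7: I1 exec-done
cycle 8: I1 writes R4
cycle 9: I2 issues→FPMUL
cycle 10: I2 reads
cycle 15: I2 exec-done
cycle 16: I2 writes R3
cycle 17: I3 issues→FPMUL
cycle 18: I3 reads, I4 issues→FPADD
cycle 19: I4 reads
cycle 22: I4 exec-done
cycle 23: I3 exec-done, I4 writes R4
cycle 24: I3 writes R2
cycle 25: I5 issues→FPMUL
cycle 26: I5 reads
cycle 31: I5 exec-done
cycle 32: I5 writes R3

cycle = 32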